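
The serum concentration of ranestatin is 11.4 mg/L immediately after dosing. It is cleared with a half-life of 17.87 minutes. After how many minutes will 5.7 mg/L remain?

5.7/11.4 = 1/2, so 1 half-life has elapsed.
t = 1 × 17.87 = 17.87 minutes.

17.87 minutes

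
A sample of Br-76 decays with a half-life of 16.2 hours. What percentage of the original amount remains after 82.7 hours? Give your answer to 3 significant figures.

2.91%

n = 82.7/16.2 ≈ 5.1049 half-lives.
Fraction remaining = (1/2)^5.1049 ≈ 0.029058, i.e. 2.9058%.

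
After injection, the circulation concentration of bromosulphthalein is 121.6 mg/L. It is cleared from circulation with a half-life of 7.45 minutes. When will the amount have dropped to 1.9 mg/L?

44.7 minutes

1.9/121.6 = 1/64, so 6 half-lives have elapsed.
t = 6 × 7.45 = 44.7 minutes.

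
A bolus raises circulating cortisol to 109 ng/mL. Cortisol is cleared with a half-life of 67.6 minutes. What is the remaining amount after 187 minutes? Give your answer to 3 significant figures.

16.0 ng/mL

Number of half-lives: n = 187/67.6 ≈ 2.7663.
Remaining = 109 × (1/2)^2.7663 = 109 × 0.14698 ≈ 16.021 ng/mL.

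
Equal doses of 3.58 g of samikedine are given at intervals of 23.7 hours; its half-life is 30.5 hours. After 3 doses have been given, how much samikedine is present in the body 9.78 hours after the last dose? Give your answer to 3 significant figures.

5.52 g

The 3 doses were given 57.18, 33.48, 9.78 hours ago.
Total = 3.58·(1/2)^(57.18/30.5) + 3.58·(1/2)^(33.48/30.5) + 3.58·(1/2)^(9.78/30.5)
      = 0.97617 + 1.6728 + 2.8665 ≈ 5.5155 g.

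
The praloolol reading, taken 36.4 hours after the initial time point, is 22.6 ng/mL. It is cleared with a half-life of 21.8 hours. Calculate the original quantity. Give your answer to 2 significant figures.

72 ng/mL

Number of half-lives elapsed: n = 36.4/21.8 ≈ 1.6697.
A₀ = A × 2^n = 22.6 × 2^1.6697 = 22.6 × 3.1815 ≈ 71.903 ng/mL.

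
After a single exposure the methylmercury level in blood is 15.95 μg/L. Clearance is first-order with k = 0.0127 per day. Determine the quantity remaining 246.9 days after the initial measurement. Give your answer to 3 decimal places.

t½ = ln 2 / k = 0.69315 / 0.0127 ≈ 54.579 days.
Number of half-lives: n = 246.9/54.579 ≈ 4.5238.
Remaining = 15.95 × (1/2)^4.5238 = 15.95 × 0.043472 ≈ 0.69338 μg/L.

0.693 μg/L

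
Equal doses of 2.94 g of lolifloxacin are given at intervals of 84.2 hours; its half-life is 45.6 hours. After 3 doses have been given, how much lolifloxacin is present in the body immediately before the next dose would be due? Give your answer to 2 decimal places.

1.11 g

The 3 doses were given 252.6, 168.4, 84.2 hours ago.
Total = 2.94·(1/2)^(252.6/45.6) + 2.94·(1/2)^(168.4/45.6) + 2.94·(1/2)^(84.2/45.6)
      = 0.063212 + 0.22733 + 0.81752 ≈ 1.1081 g.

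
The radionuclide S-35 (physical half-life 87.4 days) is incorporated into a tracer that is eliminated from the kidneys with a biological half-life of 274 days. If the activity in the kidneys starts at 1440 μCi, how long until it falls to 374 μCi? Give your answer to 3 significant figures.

1/t_eff = 1/t_phys + 1/t_biol = 1/87.4 + 1/274 = 0.015091 per day.
t_eff = 87.4 × 274 / (87.4 + 274) ≈ 66.263 days.
n = log₂(1440/374) ≈ 1.945; t = 1.945 × 66.263 ≈ 128.88 days.

129 days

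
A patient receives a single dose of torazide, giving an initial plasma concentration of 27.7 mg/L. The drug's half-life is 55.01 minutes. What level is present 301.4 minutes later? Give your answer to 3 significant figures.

0.621 mg/L

Number of half-lives: n = 301.4/55.01 ≈ 5.479.
Remaining = 27.7 × (1/2)^5.479 = 27.7 × 0.022421 ≈ 0.62106 mg/L.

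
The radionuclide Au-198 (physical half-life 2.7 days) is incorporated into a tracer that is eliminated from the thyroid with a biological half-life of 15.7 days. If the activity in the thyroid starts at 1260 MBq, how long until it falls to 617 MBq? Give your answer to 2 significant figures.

2.4 days

1/t_eff = 1/t_phys + 1/t_biol = 1/2.7 + 1/15.7 = 0.43406 per day.
t_eff = 2.7 × 15.7 / (2.7 + 15.7) ≈ 2.3038 days.
n = log₂(1260/617) ≈ 1.0301; t = 1.0301 × 2.3038 ≈ 2.3731 days.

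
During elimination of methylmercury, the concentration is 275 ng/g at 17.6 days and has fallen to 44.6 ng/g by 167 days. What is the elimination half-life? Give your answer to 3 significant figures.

56.9 days

Over Δt = 167 − 17.6 = 149.4 days, the level fell by a factor of 275/44.6 ≈ 6.1659.
n = log₂(6.1659) ≈ 2.6243 half-lives, so t½ = 149.4/2.6243 ≈ 56.929 days.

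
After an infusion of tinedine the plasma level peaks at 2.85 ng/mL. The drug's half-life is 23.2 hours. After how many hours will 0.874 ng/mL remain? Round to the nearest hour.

Fraction remaining = 0.874/2.85 ≈ 0.30667.
n = log₂(2.85/0.874) = ln(3.2609)/ln 2 ≈ 1.7053 half-lives.
t = n × t½ = 1.7053 × 23.2 ≈ 39.562 hours.

40 hours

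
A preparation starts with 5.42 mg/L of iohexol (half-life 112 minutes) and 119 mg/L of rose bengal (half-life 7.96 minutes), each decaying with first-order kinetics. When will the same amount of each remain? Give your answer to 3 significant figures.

38.2 minutes

Set 5.42·(1/2)^(t/112) = 119·(1/2)^(t/7.96).
Taking log₂: log₂(5.42/119) = t·(1/112 − 1/7.96).
log₂(0.045546) = -4.4565; 1/112 − 1/7.96 = -0.1167.
t = -4.4565 / -0.1167 ≈ 38.188 minutes.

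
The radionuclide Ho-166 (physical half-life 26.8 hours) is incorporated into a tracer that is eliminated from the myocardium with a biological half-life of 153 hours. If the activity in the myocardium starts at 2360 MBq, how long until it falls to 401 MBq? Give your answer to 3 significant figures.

1/t_eff = 1/t_phys + 1/t_biol = 1/26.8 + 1/153 = 0.043849 per hour.
t_eff = 26.8 × 153 / (26.8 + 153) ≈ 22.805 hours.
n = log₂(2360/401) ≈ 2.5571; t = 2.5571 × 22.805 ≈ 58.316 hours.

58.3 hours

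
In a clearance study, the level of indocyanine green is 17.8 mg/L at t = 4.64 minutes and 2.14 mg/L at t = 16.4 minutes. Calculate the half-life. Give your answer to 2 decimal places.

Over Δt = 16.4 − 4.64 = 11.76 minutes, the level fell by a factor of 17.8/2.14 ≈ 8.3178.
n = log₂(8.3178) ≈ 3.0562 half-lives, so t½ = 11.76/3.0562 ≈ 3.8479 minutes.

3.85 minutes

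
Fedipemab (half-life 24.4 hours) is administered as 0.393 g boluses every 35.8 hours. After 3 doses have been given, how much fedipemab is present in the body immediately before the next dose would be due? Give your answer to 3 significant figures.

0.212 g

The 3 doses were given 107.4, 71.6, 35.8 hours ago.
Total = 0.393·(1/2)^(107.4/24.4) + 0.393·(1/2)^(71.6/24.4) + 0.393·(1/2)^(35.8/24.4)
      = 0.018594 + 0.051409 + 0.14214 ≈ 0.21214 g.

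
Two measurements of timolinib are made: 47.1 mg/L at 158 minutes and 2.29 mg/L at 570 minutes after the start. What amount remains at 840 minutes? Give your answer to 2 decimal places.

Over Δt = 570 − 158 = 412 minutes, the level fell by a factor of 47.1/2.29 ≈ 20.568.
n = log₂(20.568) ≈ 4.3623 half-lives, so t½ = 412/4.3623 ≈ 94.445 minutes.
From t = 570 to t = 840: 2.29 × (1/2)^((840−570)/94.445) ≈ 0.31568 mg/L.

0.32 mg/L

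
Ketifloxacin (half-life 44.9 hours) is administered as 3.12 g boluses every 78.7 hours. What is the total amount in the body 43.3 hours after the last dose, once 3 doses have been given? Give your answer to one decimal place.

The 3 doses were given 200.7, 122, 43.3 hours ago.
Total = 3.12·(1/2)^(200.7/44.9) + 3.12·(1/2)^(122/44.9) + 3.12·(1/2)^(43.3/44.9)
      = 0.14079 + 0.47447 + 1.599 ≈ 2.2143 g.

2.2 g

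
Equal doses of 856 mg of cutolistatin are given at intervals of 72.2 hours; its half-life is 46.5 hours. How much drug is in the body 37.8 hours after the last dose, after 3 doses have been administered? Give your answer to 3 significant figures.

710 mg

The 3 doses were given 182.2, 110, 37.8 hours ago.
Total = 856·(1/2)^(182.2/46.5) + 856·(1/2)^(110/46.5) + 856·(1/2)^(37.8/46.5)
      = 56.618 + 166.1 + 487.27 ≈ 709.98 mg.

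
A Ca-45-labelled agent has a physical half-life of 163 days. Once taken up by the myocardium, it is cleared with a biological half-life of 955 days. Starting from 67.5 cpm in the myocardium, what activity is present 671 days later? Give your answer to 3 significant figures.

2.39 cpm

1/t_eff = 1/t_phys + 1/t_biol = 1/163 + 1/955 = 0.0071821 per day.
t_eff = 163 × 955 / (163 + 955) ≈ 139.24 days.
Remaining = 67.5 × (1/2)^(671/139.24) = 67.5 × (1/2)^4.8192 ≈ 2.391 cpm.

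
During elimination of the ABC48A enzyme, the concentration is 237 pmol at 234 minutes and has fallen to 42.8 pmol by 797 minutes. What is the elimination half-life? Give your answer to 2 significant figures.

Over Δt = 797 − 234 = 563 minutes, the level fell by a factor of 237/42.8 ≈ 5.5374.
n = log₂(5.5374) ≈ 2.4692 half-lives, so t½ = 563/2.4692 ≈ 228.01 minutes.

230 minutes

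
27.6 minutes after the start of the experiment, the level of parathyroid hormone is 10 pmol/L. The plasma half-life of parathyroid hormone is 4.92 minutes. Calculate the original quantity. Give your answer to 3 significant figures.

Number of half-lives elapsed: n = 27.6/4.92 ≈ 5.6098.
A₀ = A × 2^n = 10 × 2^5.6098 = 10 × 48.832 ≈ 488.32 pmol/L.

488 pmol/L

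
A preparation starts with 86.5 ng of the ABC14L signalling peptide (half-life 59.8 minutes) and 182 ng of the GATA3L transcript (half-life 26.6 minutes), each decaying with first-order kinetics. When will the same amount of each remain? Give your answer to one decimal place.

51.4 minutes

Set 86.5·(1/2)^(t/59.8) = 182·(1/2)^(t/26.6).
Taking log₂: log₂(86.5/182) = t·(1/59.8 − 1/26.6).
log₂(0.47527) = -1.0732; 1/59.8 − 1/26.6 = -0.020872.
t = -1.0732 / -0.020872 ≈ 51.418 minutes.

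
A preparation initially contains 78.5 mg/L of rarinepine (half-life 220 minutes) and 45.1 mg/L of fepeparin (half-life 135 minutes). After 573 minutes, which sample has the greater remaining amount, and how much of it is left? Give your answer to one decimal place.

rarinepine: 78.5 × (1/2)^2.6045 ≈ 12.907 mg/L.
fepeparin: 45.1 × (1/2)^4.2444 ≈ 2.3794 mg/L.
Rarinepine has more remaining, at ≈ 12.907 mg/L.

rarinepine, 12.9 mg/L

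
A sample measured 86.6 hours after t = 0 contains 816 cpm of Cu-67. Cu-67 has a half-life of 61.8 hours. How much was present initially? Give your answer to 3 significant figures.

2160 cpm

Number of half-lives elapsed: n = 86.6/61.8 ≈ 1.4013.
A₀ = A × 2^n = 816 × 2^1.4013 = 816 × 2.6414 ≈ 2155.4 cpm.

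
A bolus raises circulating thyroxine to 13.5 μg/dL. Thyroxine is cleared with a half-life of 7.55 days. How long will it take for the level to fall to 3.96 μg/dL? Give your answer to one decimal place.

13.4 days

Fraction remaining = 3.96/13.5 ≈ 0.29333.
n = log₂(13.5/3.96) = ln(3.4091)/ln 2 ≈ 1.7694 half-lives.
t = n × t½ = 1.7694 × 7.55 ≈ 13.359 days.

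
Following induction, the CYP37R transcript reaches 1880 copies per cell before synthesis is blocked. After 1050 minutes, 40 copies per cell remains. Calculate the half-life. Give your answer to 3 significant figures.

A/A₀ = 40/1880 ≈ 0.021277.
n = log₂(47) ≈ 5.5546 half-lives elapsed in 1050 minutes.
t½ = 1050/5.5546 ≈ 189.03 minutes.

189 minutes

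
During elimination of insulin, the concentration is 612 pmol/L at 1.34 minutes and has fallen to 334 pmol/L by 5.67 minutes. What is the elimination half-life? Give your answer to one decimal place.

5.0 minutes

Over Δt = 5.67 − 1.34 = 4.33 minutes, the level fell by a factor of 612/334 ≈ 1.8323.
n = log₂(1.8323) ≈ 0.87368 half-lives, so t½ = 4.33/0.87368 ≈ 4.956 minutes.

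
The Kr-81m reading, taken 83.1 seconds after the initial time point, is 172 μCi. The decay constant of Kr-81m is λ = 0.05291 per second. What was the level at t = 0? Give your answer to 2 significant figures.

t½ = ln 2 / λ = 0.69315 / 0.05291 ≈ 13.1 seconds.
Number of half-lives elapsed: n = 83.1/13.1 ≈ 6.3433.
A₀ = A × 2^n = 172 × 2^6.3433 = 172 × 81.192 ≈ 13965 μCi.

14000 μCi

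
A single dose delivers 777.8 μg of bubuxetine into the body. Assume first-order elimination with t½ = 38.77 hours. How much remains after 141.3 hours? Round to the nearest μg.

62 μg

Number of half-lives: n = 141.3/38.77 ≈ 3.6446.
Remaining = 777.8 × (1/2)^3.6446 = 777.8 × 0.07996 ≈ 62.193 μg.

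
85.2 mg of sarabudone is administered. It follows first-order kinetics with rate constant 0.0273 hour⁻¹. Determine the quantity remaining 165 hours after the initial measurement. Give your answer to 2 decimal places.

t½ = ln 2 / k = 0.69315 / 0.0273 ≈ 25.39 hours.
Number of half-lives: n = 165/25.39 ≈ 6.4986.
Remaining = 85.2 × (1/2)^6.4986 = 85.2 × 0.011059 ≈ 0.94224 mg.

0.94 mg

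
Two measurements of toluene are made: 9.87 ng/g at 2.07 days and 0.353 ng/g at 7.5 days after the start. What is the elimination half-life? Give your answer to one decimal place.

Over Δt = 7.5 − 2.07 = 5.43 days, the level fell by a factor of 9.87/0.353 ≈ 27.96.
n = log₂(27.96) ≈ 4.8053 half-lives, so t½ = 5.43/4.8053 ≈ 1.13 days.

1.1 days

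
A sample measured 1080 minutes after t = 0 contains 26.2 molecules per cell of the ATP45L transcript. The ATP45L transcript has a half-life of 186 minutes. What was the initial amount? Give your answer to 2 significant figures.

1500 molecules per cell

Number of half-lives elapsed: n = 1080/186 ≈ 5.8065.
A₀ = A × 2^n = 26.2 × 2^5.8065 = 26.2 × 55.965 ≈ 1466.3 molecules per cell.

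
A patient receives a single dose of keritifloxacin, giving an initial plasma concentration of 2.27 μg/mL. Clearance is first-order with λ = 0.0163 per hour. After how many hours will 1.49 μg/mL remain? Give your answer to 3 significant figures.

t½ = ln 2 / λ = 0.69315 / 0.0163 ≈ 42.524 hours.
Fraction remaining = 1.49/2.27 ≈ 0.65639.
n = log₂(2.27/1.49) = ln(1.5235)/ln 2 ≈ 0.60738 half-lives.
t = n × t½ = 0.60738 × 42.524 ≈ 25.828 hours.

25.8 hours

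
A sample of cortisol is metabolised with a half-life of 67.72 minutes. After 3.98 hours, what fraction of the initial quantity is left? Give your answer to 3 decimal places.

3.98 hours = 238.8 minutes.
n = 238.8/67.72 ≈ 3.5263 half-lives.
Fraction remaining = (1/2)^3.5263 ≈ 0.086793.

0.087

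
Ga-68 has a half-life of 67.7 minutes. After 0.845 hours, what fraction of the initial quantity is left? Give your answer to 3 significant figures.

0.845 hours = 50.7 minutes.
n = 50.7/67.7 ≈ 0.74889 half-lives.
Fraction remaining = (1/2)^0.74889 ≈ 0.59506.

0.595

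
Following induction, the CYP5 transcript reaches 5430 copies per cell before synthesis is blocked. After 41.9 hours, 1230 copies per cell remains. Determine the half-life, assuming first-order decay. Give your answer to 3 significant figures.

19.6 hours

A/A₀ = 1230/5430 ≈ 0.22652.
n = log₂(4.4146) ≈ 2.1423 half-lives elapsed in 41.9 hours.
t½ = 41.9/2.1423 ≈ 19.558 hours.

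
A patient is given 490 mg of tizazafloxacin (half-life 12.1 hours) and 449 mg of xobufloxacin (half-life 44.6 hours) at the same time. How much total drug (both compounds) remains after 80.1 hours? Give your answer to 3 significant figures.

134 mg

tizazafloxacin: 490 × (1/2)^(80.1/12.1) = 490 × (1/2)^6.6198 ≈ 4.9823 mg.
xobufloxacin: 449 × (1/2)^(80.1/44.6) = 449 × (1/2)^1.796 ≈ 129.3 mg.
Total = 4.9823 + 129.3 ≈ 134.28 mg.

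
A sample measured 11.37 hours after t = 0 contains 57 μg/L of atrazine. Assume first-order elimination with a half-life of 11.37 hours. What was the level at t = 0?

Number of half-lives elapsed: n = 11.37/11.37 ≈ 1.
A₀ = A × 2^n = 57 × 2^1 = 57 × 2 ≈ 114 μg/L.

114 μg/L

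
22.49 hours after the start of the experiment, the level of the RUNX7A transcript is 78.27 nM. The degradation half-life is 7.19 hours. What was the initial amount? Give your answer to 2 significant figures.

Number of half-lives elapsed: n = 22.49/7.19 ≈ 3.128.
A₀ = A × 2^n = 78.27 × 2^3.128 = 78.27 × 8.742 ≈ 684.23 nM.

680 nM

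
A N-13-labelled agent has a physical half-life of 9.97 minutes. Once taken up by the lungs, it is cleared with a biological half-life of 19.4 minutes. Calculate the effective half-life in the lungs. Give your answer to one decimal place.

6.6 minutes

1/t_eff = 1/t_phys + 1/t_biol = 1/9.97 + 1/19.4 = 0.15185 per minute.
t_eff = 9.97 × 19.4 / (9.97 + 19.4) ≈ 6.5856 minutes.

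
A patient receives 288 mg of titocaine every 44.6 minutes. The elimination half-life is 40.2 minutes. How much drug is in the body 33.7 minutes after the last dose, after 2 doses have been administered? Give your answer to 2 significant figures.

The 2 doses were given 78.3, 33.7 minutes ago.
Total = 288·(1/2)^(78.3/40.2) + 288·(1/2)^(33.7/40.2)
      = 74.655 + 161.08 ≈ 235.73 mg.

240 mg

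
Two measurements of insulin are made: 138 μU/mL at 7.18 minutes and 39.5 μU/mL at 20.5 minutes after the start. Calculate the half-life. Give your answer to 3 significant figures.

7.38 minutes

Over Δt = 20.5 − 7.18 = 13.32 minutes, the level fell by a factor of 138/39.5 ≈ 3.4937.
n = log₂(3.4937) ≈ 1.8047 half-lives, so t½ = 13.32/1.8047 ≈ 7.3805 minutes.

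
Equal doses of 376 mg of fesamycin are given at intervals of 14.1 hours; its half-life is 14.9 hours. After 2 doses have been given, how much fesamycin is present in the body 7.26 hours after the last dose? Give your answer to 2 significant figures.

The 2 doses were given 21.36, 7.26 hours ago.
Total = 376·(1/2)^(21.36/14.9) + 376·(1/2)^(7.26/14.9)
      = 139.2 + 268.23 ≈ 407.43 mg.

410 mg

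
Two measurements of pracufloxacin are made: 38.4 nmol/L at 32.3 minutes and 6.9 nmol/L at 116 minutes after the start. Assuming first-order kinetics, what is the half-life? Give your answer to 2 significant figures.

Over Δt = 116 − 32.3 = 83.7 minutes, the level fell by a factor of 38.4/6.9 ≈ 5.5652.
n = log₂(5.5652) ≈ 2.4764 half-lives, so t½ = 83.7/2.4764 ≈ 33.799 minutes.

34 minutes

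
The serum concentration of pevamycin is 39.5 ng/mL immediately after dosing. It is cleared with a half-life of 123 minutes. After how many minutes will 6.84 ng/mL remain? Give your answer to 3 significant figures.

Fraction remaining = 6.84/39.5 ≈ 0.17316.
n = log₂(39.5/6.84) = ln(5.7749)/ln 2 ≈ 2.5298 half-lives.
t = n × t½ = 2.5298 × 123 ≈ 311.16 minutes.

311 minutes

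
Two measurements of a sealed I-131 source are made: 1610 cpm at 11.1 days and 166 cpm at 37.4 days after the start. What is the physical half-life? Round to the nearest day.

Over Δt = 37.4 − 11.1 = 26.3 days, the level fell by a factor of 1610/166 ≈ 9.6988.
n = log₂(9.6988) ≈ 3.2778 half-lives, so t½ = 26.3/3.2778 ≈ 8.0237 days.

8 days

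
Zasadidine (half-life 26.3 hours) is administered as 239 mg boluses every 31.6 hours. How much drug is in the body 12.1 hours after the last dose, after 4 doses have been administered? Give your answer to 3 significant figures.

The 4 doses were given 106.9, 75.3, 43.7, 12.1 hours ago.
Total = 239·(1/2)^(106.9/26.3) + 239·(1/2)^(75.3/26.3) + 239·(1/2)^(43.7/26.3) + 239·(1/2)^(12.1/26.3)
      = 14.283 + 32.848 + 75.545 + 173.74 ≈ 296.42 mg.

296 mg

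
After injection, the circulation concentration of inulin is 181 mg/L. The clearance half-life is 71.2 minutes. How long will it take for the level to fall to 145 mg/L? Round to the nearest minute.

23 minutes

Fraction remaining = 145/181 ≈ 0.8011.
n = log₂(181/145) = ln(1.2483)/ln 2 ≈ 0.31994 half-lives.
t = n × t½ = 0.31994 × 71.2 ≈ 22.779 minutes.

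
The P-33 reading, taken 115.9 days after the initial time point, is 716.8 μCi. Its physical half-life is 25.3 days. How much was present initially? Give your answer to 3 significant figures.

17200 μCi

Number of half-lives elapsed: n = 115.9/25.3 ≈ 4.581.
A₀ = A × 2^n = 716.8 × 2^4.581 = 716.8 × 23.935 ≈ 17156 μCi.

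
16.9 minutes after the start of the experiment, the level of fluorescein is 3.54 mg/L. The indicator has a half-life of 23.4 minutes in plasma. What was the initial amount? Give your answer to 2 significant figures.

Number of half-lives elapsed: n = 16.9/23.4 ≈ 0.72222.
A₀ = A × 2^n = 3.54 × 2^0.72222 = 3.54 × 1.6497 ≈ 5.84 mg/L.

5.8 mg/L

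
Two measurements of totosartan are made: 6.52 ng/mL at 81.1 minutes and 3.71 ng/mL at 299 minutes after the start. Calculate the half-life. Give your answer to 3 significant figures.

268 minutes

Over Δt = 299 − 81.1 = 217.9 minutes, the level fell by a factor of 6.52/3.71 ≈ 1.7574.
n = log₂(1.7574) ≈ 0.81345 half-lives, so t½ = 217.9/0.81345 ≈ 267.87 minutes.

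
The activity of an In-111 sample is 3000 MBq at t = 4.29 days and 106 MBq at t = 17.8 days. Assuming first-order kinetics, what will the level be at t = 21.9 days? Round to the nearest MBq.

Over Δt = 17.8 − 4.29 = 13.51 days, the level fell by a factor of 3000/106 ≈ 28.302.
n = log₂(28.302) ≈ 4.8228 half-lives, so t½ = 13.51/4.8228 ≈ 2.8013 days.
From t = 17.8 to t = 21.9: 106 × (1/2)^((21.9−17.8)/2.8013) ≈ 38.434 MBq.

38 MBq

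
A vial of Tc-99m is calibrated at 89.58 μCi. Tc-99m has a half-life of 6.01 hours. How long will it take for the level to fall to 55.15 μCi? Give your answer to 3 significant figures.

4.21 hours

Fraction remaining = 55.15/89.58 ≈ 0.61565.
n = log₂(89.58/55.15) = ln(1.6243)/ln 2 ≈ 0.69982 half-lives.
t = n × t½ = 0.69982 × 6.01 ≈ 4.2059 hours.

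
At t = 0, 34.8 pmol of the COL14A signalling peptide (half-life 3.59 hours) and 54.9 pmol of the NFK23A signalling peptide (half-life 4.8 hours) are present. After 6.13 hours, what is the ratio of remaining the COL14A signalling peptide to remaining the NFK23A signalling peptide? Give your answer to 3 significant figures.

COL14A signalling peptide: 34.8 × (1/2)^(6.13/3.59) = 34.8 × (1/2)^1.7075 ≈ 10.655 pmol.
NFK23A signalling peptide: 54.9 × (1/2)^(6.13/4.8) = 54.9 × (1/2)^1.2771 ≈ 22.653 pmol.
Ratio ≈ 10.655 / 22.653 ≈ 0.47036.

0.470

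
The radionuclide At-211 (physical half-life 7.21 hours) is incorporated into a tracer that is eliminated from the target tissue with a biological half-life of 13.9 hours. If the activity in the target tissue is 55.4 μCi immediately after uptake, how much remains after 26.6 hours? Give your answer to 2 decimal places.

1.14 μCi

1/t_eff = 1/t_phys + 1/t_biol = 1/7.21 + 1/13.9 = 0.21064 per hour.
t_eff = 7.21 × 13.9 / (7.21 + 13.9) ≈ 4.7475 hours.
Remaining = 55.4 × (1/2)^(26.6/4.7475) = 55.4 × (1/2)^5.603 ≈ 1.1398 μCi.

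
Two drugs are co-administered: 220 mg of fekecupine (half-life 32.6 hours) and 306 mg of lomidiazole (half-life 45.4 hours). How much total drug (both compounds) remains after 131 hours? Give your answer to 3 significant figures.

55.0 mg

fekecupine: 220 × (1/2)^(131/32.6) = 220 × (1/2)^4.0184 ≈ 13.576 mg.
lomidiazole: 306 × (1/2)^(131/45.4) = 306 × (1/2)^2.8855 ≈ 41.411 mg.
Total = 13.576 + 41.411 ≈ 54.986 mg.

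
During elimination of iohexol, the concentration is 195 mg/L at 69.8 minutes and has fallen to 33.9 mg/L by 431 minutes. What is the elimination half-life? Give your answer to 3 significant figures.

143 minutes

Over Δt = 431 − 69.8 = 361.2 minutes, the level fell by a factor of 195/33.9 ≈ 5.7522.
n = log₂(5.7522) ≈ 2.5241 half-lives, so t½ = 361.2/2.5241 ≈ 143.1 minutes.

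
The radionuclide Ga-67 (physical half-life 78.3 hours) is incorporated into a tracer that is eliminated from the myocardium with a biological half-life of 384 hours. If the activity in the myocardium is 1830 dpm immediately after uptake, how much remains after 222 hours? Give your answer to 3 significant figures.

1/t_eff = 1/t_phys + 1/t_biol = 1/78.3 + 1/384 = 0.015376 per hour.
t_eff = 78.3 × 384 / (78.3 + 384) ≈ 65.038 hours.
Remaining = 1830 × (1/2)^(222/65.038) = 1830 × (1/2)^3.4134 ≈ 171.76 dpm.

172 dpm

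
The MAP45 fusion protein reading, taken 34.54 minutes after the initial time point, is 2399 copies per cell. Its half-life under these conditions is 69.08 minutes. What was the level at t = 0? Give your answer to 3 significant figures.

Number of half-lives elapsed: n = 34.54/69.08 ≈ 0.5.
A₀ = A × 2^n = 2399 × 2^0.5 = 2399 × 1.4142 ≈ 3392.7 copies per cell.

3390 copies per cell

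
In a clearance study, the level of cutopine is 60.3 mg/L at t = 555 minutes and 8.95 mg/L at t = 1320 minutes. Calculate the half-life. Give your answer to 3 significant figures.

278 minutes

Over Δt = 1320 − 555 = 765 minutes, the level fell by a factor of 60.3/8.95 ≈ 6.7374.
n = log₂(6.7374) ≈ 2.7522 half-lives, so t½ = 765/2.7522 ≈ 277.96 minutes.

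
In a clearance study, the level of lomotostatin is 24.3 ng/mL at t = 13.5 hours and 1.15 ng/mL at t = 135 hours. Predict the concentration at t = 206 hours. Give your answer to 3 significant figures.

0.193 ng/mL

Over Δt = 135 − 13.5 = 121.5 hours, the level fell by a factor of 24.3/1.15 ≈ 21.13.
n = log₂(21.13) ≈ 4.4013 half-lives, so t½ = 121.5/4.4013 ≈ 27.606 hours.
From t = 135 to t = 206: 1.15 × (1/2)^((206−135)/27.606) ≈ 0.19341 ng/mL.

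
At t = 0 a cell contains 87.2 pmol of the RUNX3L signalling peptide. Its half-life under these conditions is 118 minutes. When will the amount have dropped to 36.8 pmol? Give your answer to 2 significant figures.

150 minutes

Fraction remaining = 36.8/87.2 ≈ 0.42202.
n = log₂(87.2/36.8) = ln(2.3696)/ln 2 ≈ 1.2446 half-lives.
t = n × t½ = 1.2446 × 118 ≈ 146.87 minutes.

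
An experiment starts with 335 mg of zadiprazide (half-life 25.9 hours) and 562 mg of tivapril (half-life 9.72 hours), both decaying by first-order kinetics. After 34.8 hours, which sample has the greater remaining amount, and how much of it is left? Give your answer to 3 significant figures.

zadiprazide: 335 × (1/2)^1.3436 ≈ 132 mg.
tivapril: 562 × (1/2)^3.5802 ≈ 46.987 mg.
Zadiprazide has more remaining, at ≈ 132 mg.

zadiprazide, 132 mg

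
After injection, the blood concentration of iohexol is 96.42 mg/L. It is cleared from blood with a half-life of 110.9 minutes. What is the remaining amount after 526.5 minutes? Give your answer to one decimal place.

3.6 mg/L

Number of half-lives: n = 526.5/110.9 ≈ 4.7475.
Remaining = 96.42 × (1/2)^4.7475 = 96.42 × 0.037227 ≈ 3.5894 mg/L.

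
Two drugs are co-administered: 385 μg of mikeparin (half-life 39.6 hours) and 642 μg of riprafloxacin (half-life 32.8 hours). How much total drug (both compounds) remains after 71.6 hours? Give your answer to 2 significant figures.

250 μg

mikeparin: 385 × (1/2)^(71.6/39.6) = 385 × (1/2)^1.8081 ≈ 109.94 μg.
riprafloxacin: 642 × (1/2)^(71.6/32.8) = 642 × (1/2)^2.1829 ≈ 141.39 μg.
Total = 109.94 + 141.39 ≈ 251.33 μg.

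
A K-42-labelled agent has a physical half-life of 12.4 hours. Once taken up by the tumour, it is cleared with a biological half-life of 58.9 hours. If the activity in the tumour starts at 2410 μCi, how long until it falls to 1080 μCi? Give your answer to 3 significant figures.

11.9 hours

1/t_eff = 1/t_phys + 1/t_biol = 1/12.4 + 1/58.9 = 0.097623 per hour.
t_eff = 12.4 × 58.9 / (12.4 + 58.9) ≈ 10.243 hours.
n = log₂(2410/1080) ≈ 1.158; t = 1.158 × 10.243 ≈ 11.862 hours.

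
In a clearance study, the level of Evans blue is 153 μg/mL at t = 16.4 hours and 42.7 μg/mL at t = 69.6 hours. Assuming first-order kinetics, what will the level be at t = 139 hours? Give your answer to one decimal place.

8.1 μg/mL

Over Δt = 69.6 − 16.4 = 53.2 hours, the level fell by a factor of 153/42.7 ≈ 3.5831.
n = log₂(3.5831) ≈ 1.8412 half-lives, so t½ = 53.2/1.8412 ≈ 28.894 hours.
From t = 69.6 to t = 139: 42.7 × (1/2)^((139−69.6)/28.894) ≈ 8.0795 μg/mL.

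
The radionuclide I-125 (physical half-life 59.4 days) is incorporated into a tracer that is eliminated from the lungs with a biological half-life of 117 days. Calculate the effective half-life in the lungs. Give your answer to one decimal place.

39.4 days

1/t_eff = 1/t_phys + 1/t_biol = 1/59.4 + 1/117 = 0.025382 per day.
t_eff = 59.4 × 117 / (59.4 + 117) ≈ 39.398 days.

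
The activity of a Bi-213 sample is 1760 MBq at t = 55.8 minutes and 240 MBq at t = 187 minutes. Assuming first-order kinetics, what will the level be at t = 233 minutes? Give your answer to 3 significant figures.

119 MBq

Over Δt = 187 − 55.8 = 131.2 minutes, the level fell by a factor of 1760/240 ≈ 7.3333.
n = log₂(7.3333) ≈ 2.8745 half-lives, so t½ = 131.2/2.8745 ≈ 45.643 minutes.
From t = 187 to t = 233: 240 × (1/2)^((233−187)/45.643) ≈ 119.35 MBq.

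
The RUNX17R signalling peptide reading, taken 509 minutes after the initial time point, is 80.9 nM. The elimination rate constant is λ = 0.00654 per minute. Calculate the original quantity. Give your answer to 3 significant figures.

2260 nM

t½ = ln 2 / λ = 0.69315 / 0.00654 ≈ 105.99 minutes.
Number of half-lives elapsed: n = 509/105.99 ≈ 4.8025.
A₀ = A × 2^n = 80.9 × 2^4.8025 = 80.9 × 27.907 ≈ 2257.6 nM.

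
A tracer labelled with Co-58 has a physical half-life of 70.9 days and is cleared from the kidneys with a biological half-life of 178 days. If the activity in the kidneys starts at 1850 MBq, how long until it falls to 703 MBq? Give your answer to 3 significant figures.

70.8 days

1/t_eff = 1/t_phys + 1/t_biol = 1/70.9 + 1/178 = 0.019722 per day.
t_eff = 70.9 × 178 / (70.9 + 178) ≈ 50.704 days.
n = log₂(1850/703) ≈ 1.3959; t = 1.3959 × 50.704 ≈ 70.779 days.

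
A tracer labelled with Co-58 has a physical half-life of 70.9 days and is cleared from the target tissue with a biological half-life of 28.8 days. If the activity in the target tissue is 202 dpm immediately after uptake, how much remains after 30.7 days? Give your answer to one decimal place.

1/t_eff = 1/t_phys + 1/t_biol = 1/70.9 + 1/28.8 = 0.048827 per day.
t_eff = 70.9 × 28.8 / (70.9 + 28.8) ≈ 20.481 days.
Remaining = 202 × (1/2)^(30.7/20.481) = 202 × (1/2)^1.499 ≈ 71.468 dpm.

71.5 dpm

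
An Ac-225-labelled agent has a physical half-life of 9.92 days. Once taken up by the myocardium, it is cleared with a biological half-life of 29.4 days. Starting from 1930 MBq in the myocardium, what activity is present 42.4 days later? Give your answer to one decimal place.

36.7 MBq

1/t_eff = 1/t_phys + 1/t_biol = 1/9.92 + 1/29.4 = 0.13482 per day.
t_eff = 9.92 × 29.4 / (9.92 + 29.4) ≈ 7.4173 days.
Remaining = 1930 × (1/2)^(42.4/7.4173) = 1930 × (1/2)^5.7164 ≈ 36.708 MBq.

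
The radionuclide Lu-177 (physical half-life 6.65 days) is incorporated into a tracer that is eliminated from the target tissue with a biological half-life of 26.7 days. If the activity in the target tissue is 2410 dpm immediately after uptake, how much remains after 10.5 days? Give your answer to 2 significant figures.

610 dpm

1/t_eff = 1/t_phys + 1/t_biol = 1/6.65 + 1/26.7 = 0.18783 per day.
t_eff = 6.65 × 26.7 / (6.65 + 26.7) ≈ 5.324 days.
Remaining = 2410 × (1/2)^(10.5/5.324) = 2410 × (1/2)^1.9722 ≈ 614.22 dpm.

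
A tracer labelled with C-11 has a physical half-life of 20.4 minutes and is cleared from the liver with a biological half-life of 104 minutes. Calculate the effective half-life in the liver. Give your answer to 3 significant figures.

1/t_eff = 1/t_phys + 1/t_biol = 1/20.4 + 1/104 = 0.058635 per minute.
t_eff = 20.4 × 104 / (20.4 + 104) ≈ 17.055 minutes.

17.1 minutes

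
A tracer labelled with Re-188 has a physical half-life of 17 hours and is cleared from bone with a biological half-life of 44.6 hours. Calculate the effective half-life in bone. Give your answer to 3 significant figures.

12.3 hours

1/t_eff = 1/t_phys + 1/t_biol = 1/17 + 1/44.6 = 0.081245 per hour.
t_eff = 17 × 44.6 / (17 + 44.6) ≈ 12.308 hours.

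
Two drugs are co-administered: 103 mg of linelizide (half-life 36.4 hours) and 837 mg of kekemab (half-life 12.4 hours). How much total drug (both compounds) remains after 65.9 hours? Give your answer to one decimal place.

linelizide: 103 × (1/2)^(65.9/36.4) = 103 × (1/2)^1.8104 ≈ 29.366 mg.
kekemab: 837 × (1/2)^(65.9/12.4) = 837 × (1/2)^5.3145 ≈ 21.033 mg.
Total = 29.366 + 21.033 ≈ 50.398 mg.

50.4 mg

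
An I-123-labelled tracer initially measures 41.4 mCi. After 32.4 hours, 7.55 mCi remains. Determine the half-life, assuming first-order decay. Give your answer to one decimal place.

13.2 hours

A/A₀ = 7.55/41.4 ≈ 0.18237.
n = log₂(5.4834) ≈ 2.4551 half-lives elapsed in 32.4 hours.
t½ = 32.4/2.4551 ≈ 13.197 hours.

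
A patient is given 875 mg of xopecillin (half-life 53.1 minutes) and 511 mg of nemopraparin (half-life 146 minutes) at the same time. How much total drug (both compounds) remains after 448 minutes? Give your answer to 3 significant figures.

63.4 mg

xopecillin: 875 × (1/2)^(448/53.1) = 875 × (1/2)^8.4369 ≈ 2.5249 mg.
nemopraparin: 511 × (1/2)^(448/146) = 511 × (1/2)^3.0685 ≈ 60.913 mg.
Total = 2.5249 + 60.913 ≈ 63.438 mg.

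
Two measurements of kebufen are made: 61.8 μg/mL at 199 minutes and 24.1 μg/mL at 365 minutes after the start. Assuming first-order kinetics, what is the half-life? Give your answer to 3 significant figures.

Over Δt = 365 − 199 = 166 minutes, the level fell by a factor of 61.8/24.1 ≈ 2.5643.
n = log₂(2.5643) ≈ 1.3586 half-lives, so t½ = 166/1.3586 ≈ 122.19 minutes.

122 minutes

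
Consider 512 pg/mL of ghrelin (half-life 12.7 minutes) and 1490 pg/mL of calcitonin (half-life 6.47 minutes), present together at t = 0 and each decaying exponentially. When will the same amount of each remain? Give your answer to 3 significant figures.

20.3 minutes

Set 512·(1/2)^(t/12.7) = 1490·(1/2)^(t/6.47).
Taking log₂: log₂(512/1490) = t·(1/12.7 − 1/6.47).
log₂(0.34362) = -1.5411; 1/12.7 − 1/6.47 = -0.075819.
t = -1.5411 / -0.075819 ≈ 20.326 minutes.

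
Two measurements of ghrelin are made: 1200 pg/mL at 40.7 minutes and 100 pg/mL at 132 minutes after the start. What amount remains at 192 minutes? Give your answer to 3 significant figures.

Over Δt = 132 − 40.7 = 91.3 minutes, the level fell by a factor of 1200/100 ≈ 12.
n = log₂(12) ≈ 3.585 half-lives, so t½ = 91.3/3.585 ≈ 25.467 minutes.
From t = 132 to t = 192: 100 × (1/2)^((192−132)/25.467) ≈ 19.534 pg/mL.

19.5 pg/mL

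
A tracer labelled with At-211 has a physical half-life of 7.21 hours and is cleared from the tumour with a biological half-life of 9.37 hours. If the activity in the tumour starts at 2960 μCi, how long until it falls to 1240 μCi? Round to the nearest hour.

1/t_eff = 1/t_phys + 1/t_biol = 1/7.21 + 1/9.37 = 0.24542 per hour.
t_eff = 7.21 × 9.37 / (7.21 + 9.37) ≈ 4.0747 hours.
n = log₂(2960/1240) ≈ 1.2553; t = 1.2553 × 4.0747 ≈ 5.1147 hours.

5 hours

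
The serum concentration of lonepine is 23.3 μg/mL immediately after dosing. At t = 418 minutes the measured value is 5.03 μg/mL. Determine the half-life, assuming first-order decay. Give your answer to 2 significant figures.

190 minutes

A/A₀ = 5.03/23.3 ≈ 0.21588.
n = log₂(4.6322) ≈ 2.2117 half-lives elapsed in 418 minutes.
t½ = 418/2.2117 ≈ 188.99 minutes.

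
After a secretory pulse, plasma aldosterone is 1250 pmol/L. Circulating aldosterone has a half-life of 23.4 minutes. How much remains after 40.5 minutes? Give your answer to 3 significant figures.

377 pmol/L

Number of half-lives: n = 40.5/23.4 ≈ 1.7308.
Remaining = 1250 × (1/2)^1.7308 = 1250 × 0.30129 ≈ 376.61 pmol/L.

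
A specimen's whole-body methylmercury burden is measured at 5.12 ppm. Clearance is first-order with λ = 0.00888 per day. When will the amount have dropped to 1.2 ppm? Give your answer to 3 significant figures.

t½ = ln 2 / λ = 0.69315 / 0.00888 ≈ 78.057 days.
Fraction remaining = 1.2/5.12 ≈ 0.23438.
n = log₂(5.12/1.2) = ln(4.2667)/ln 2 ≈ 2.0931 half-lives.
t = n × t½ = 2.0931 × 78.057 ≈ 163.38 days.

163 days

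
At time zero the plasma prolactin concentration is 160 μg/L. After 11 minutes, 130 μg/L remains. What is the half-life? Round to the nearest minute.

A/A₀ = 130/160 ≈ 0.8125.
n = log₂(1.2308) ≈ 0.29956 half-lives elapsed in 11 minutes.
t½ = 11/0.29956 ≈ 36.72 minutes.

37 minutes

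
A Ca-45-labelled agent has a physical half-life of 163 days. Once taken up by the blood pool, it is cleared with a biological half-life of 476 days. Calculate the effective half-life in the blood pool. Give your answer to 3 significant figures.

121 days

1/t_eff = 1/t_phys + 1/t_biol = 1/163 + 1/476 = 0.0082358 per day.
t_eff = 163 × 476 / (163 + 476) ≈ 121.42 days.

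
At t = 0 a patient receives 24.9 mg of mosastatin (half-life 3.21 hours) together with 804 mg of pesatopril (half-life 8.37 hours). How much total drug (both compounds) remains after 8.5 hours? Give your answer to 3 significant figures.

402 mg

mosastatin: 24.9 × (1/2)^(8.5/3.21) = 24.9 × (1/2)^2.648 ≈ 3.9726 mg.
pesatopril: 804 × (1/2)^(8.5/8.37) = 804 × (1/2)^1.0155 ≈ 397.7 mg.
Total = 3.9726 + 397.7 ≈ 401.67 mg.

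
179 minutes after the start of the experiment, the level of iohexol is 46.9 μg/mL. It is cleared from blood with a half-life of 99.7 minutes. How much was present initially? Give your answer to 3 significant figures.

163 μg/mL

Number of half-lives elapsed: n = 179/99.7 ≈ 1.7954.
A₀ = A × 2^n = 46.9 × 2^1.7954 = 46.9 × 3.4711 ≈ 162.79 μg/mL.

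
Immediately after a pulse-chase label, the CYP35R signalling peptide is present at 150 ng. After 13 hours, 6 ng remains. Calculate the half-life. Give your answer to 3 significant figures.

2.80 hours

A/A₀ = 6/150 ≈ 0.04.
n = log₂(25) ≈ 4.6439 half-lives elapsed in 13 hours.
t½ = 13/4.6439 ≈ 2.7994 hours.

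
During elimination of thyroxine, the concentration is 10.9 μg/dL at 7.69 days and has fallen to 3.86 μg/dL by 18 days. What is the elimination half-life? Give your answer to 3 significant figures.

6.88 days

Over Δt = 18 − 7.69 = 10.31 days, the level fell by a factor of 10.9/3.86 ≈ 2.8238.
n = log₂(2.8238) ≈ 1.4977 half-lives, so t½ = 10.31/1.4977 ≈ 6.8841 days.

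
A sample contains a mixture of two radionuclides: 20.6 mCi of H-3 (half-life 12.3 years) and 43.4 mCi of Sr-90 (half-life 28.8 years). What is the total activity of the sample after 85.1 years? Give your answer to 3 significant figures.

H-3: 20.6 × (1/2)^(85.1/12.3) = 20.6 × (1/2)^6.9187 ≈ 0.17027 mCi.
Sr-90: 43.4 × (1/2)^(85.1/28.8) = 43.4 × (1/2)^2.9549 ≈ 5.5974 mCi.
Total = 0.17027 + 5.5974 ≈ 5.7677 mCi.

5.77 mCi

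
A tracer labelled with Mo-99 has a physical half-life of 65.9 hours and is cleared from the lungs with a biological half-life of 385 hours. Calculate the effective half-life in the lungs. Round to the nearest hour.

1/t_eff = 1/t_phys + 1/t_biol = 1/65.9 + 1/385 = 0.017772 per hour.
t_eff = 65.9 × 385 / (65.9 + 385) ≈ 56.269 hours.

56 hours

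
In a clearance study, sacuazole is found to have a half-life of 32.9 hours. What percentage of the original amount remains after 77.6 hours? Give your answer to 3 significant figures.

n = 77.6/32.9 ≈ 2.3587 half-lives.
Fraction remaining = (1/2)^2.3587 ≈ 0.19497, i.e. 19.497%.

19.5%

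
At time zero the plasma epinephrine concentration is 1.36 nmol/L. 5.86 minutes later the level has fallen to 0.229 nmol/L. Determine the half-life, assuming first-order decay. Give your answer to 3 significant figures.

A/A₀ = 0.229/1.36 ≈ 0.16838.
n = log₂(5.9389) ≈ 2.5702 half-lives elapsed in 5.86 minutes.
t½ = 5.86/2.5702 ≈ 2.28 minutes.

2.28 minutes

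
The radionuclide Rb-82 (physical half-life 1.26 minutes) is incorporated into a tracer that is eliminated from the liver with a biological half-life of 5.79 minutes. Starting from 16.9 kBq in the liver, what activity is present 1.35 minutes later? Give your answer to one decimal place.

1/t_eff = 1/t_phys + 1/t_biol = 1/1.26 + 1/5.79 = 0.96636 per minute.
t_eff = 1.26 × 5.79 / (1.26 + 5.79) ≈ 1.0348 minutes.
Remaining = 16.9 × (1/2)^(1.35/1.0348) = 16.9 × (1/2)^1.3046 ≈ 6.8417 kBq.

6.8 kBq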